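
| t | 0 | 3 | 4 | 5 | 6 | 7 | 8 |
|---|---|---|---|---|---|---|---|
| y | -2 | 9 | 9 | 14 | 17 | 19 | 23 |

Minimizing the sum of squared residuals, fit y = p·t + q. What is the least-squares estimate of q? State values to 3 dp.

q = -1.661

The normal system XᵀX·[p, q]ᵀ = Xᵀy is [[199, 33]; [33, 7]]·[p, q]ᵀ = [552, 89]ᵀ.
det = 199·7 − 33² = 304.
p = (552·7 − 33·89)/304 = 927/304; q = (199·89 − 33·552)/304 = -505/304.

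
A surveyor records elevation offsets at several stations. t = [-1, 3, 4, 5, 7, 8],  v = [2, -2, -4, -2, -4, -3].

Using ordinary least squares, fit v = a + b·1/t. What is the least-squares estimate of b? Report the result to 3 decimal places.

b = -3.924

The normal equations are: 6·a + (43/840)·b = -13;  (43/840)·a + (881749/705600)·b = -4211/840.
(Σ1 = 6, Σ1/t = 43/840, Σ1/t·1/t = 881749/705600, Σv = -13, Σ1/t·v = -4211/840.)
Determinant 6·(881749/705600) − (43/840)² = 1057729/141120.
a = ((-13)·(881749/705600) − (43/840)·(-4211/840))/(1057729/141120) = -11281664/5288645; b = (6·(-4211/840) − (43/840)·(-13))/(1057729/141120) = -4150776/1057729.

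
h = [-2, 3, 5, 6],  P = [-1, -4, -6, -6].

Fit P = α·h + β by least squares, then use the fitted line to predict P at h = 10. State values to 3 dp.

With design matrix X, XᵀX = [[74, 12]; [12, 4]] and XᵀP = [-76, -17]ᵀ.
Eliminating β: 4·(row 1) − 12·(row 2) gives 152·α = 4·(-76) − 12·(-17) = -100, so α = -25/38.
Then β = ((-17) − 12·(-25/38))/4 = -173/76.
At h = 10: P̂ = (-25/38)·(10) + (-173/76)·(1) = -673/76.

P̂ = -8.855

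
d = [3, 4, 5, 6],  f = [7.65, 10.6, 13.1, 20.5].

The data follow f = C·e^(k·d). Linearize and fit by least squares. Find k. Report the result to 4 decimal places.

Let Y = ln f. Fitting Y = k·d + ln C by least squares:
Σd = 18.0000, Σ(d)² = 86.0000, Σln f = 9.9886, Σd·ln f = 46.5331.
Equations: 86.0000·k + 18.0000·ln C = 46.5331;  18.0000·k + 4·ln C = 9.9886.
Solving (det = 20.0000): k = 0.31689, ln C = 1.07114.

k = 0.3169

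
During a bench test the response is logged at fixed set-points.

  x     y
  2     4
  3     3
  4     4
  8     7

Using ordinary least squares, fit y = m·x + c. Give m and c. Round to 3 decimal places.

m = 0.602, c = 1.940

Setting ∂/∂m … = 0 gives: 93·m + 17·c = 89;  17·m + 4·c = 18.
(Σx·x = 93, Σx = 17, Σ1 = 4, Σx·y = 89, Σy = 18.)
Determinant 93·4 − 17² = 83.
m = (89·4 − 17·18)/83 = 50/83; c = (93·18 − 17·89)/83 = 161/83.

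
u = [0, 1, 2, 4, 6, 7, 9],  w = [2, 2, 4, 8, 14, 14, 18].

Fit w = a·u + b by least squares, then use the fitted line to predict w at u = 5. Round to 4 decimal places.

ŵ = 10.5128

Setting ∂/∂a … = 0 gives: 187·a + 29·b = 386;  29·a + 7·b = 62.
Eliminating b: 7·(row 1) − 29·(row 2) gives 468·a = 7·386 − 29·62 = 904, so a = 226/117.
Then b = (62 − 29·(226/117))/7 = 100/117.
At u = 5: ŵ = (226/117)·(5) + (100/117)·(1) = 410/39.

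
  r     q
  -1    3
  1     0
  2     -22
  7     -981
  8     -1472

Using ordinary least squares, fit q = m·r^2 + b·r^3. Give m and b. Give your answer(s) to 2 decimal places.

Forming MᵀM = [[6515, 49607]; [49607, 379859]] and Mᵀq = [-142362, -1090326]ᵀ gives MᵀM·[m, b]ᵀ = Mᵀq.
Δ = 6515·379859 − 49607² = 13926936.
m = ((-142362)·379859 − 49607·(-1090326))/13926936 = 859577/1160578; b = (6515·(-1090326) − 49607·(-142362))/13926936 = -3443513/1160578.

m = 0.74, b = -2.97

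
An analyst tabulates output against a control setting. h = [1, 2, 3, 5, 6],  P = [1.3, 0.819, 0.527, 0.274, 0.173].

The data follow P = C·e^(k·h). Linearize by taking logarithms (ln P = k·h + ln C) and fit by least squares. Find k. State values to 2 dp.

Taking logs, ln P = k·h + ln C, so regress ln P on h.
Σh = 17.0000, Σ(h)² = 75.0000, Σln P = -3.6270, Σh·ln P = -19.0586.
Equations: 75.0000·k + 17.0000·ln C = -19.0586;  17.0000·k + 5·ln C = -3.6270.
Δ = 75.0000·5 − (17.0000)² = 86.0000; k = (-19.0586·5 − 17.0000·-3.6270)/86.0000 = -0.39110, ln C = (75.0000·-3.6270 − 17.0000·-19.0586)/86.0000 = 0.60435.

k = -0.39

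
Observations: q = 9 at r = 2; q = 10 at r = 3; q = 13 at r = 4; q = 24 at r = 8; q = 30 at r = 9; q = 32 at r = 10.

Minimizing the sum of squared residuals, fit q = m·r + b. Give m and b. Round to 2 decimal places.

m = 3.00, b = 1.67

The normal system MᵀM·[m, b]ᵀ = Mᵀq is [[274, 36]; [36, 6]]·[m, b]ᵀ = [882, 118]ᵀ.
Determinant 274·6 − 36² = 348.
m = (882·6 − 36·118)/348 = 3; b = (274·118 − 36·882)/348 = 5/3.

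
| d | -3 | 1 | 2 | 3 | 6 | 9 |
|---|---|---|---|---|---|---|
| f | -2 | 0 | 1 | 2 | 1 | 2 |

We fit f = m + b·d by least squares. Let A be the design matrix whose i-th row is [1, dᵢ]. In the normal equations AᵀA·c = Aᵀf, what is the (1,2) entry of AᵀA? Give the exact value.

18

Row 1 ↔ basis 1, column 2 ↔ basis d, so (AᵀA)_{1,2} = Σᵢ d = (1)·(-3) + (1)·(1) + (1)·(2) + (1)·(3) + (1)·(6) + (1)·(9) = 18.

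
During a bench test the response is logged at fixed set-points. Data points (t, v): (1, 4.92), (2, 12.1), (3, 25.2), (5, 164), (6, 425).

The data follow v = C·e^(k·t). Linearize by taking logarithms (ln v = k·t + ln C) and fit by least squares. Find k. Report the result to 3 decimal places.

Let Y = ln v. Fitting Y = k·t + ln C by least squares:
Σt = 17.0000, Σ(t)² = 75.0000, Σln v = 18.4653, Σt·ln v = 78.0721.
Equations: 75.0000·k + 17.0000·ln C = 78.0721;  17.0000·k + 5·ln C = 18.4653.
Solving (det = 86.0000): k = 0.88896, ln C = 0.67061.

k = 0.889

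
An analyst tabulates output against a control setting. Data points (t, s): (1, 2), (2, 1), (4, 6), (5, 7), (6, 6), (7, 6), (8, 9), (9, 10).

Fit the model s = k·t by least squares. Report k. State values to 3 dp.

Compute the Gram sums: Σt·t = 276.
And Σt·s = 303.
k = 303/276 = 1.09783.

k = 1.098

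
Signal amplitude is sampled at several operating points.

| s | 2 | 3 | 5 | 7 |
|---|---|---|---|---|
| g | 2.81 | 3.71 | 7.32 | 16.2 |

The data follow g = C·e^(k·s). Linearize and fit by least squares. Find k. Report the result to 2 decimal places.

Linearized form: ln g = k·s + ln C. From the 4 transformed points,
XᵀX = [[87.0000, 17.0000]; [17.0000, 4]], rhs = [35.4476, 7.1198]ᵀ  (here Σs = 17.0000, Σ(s)² = 87.0000, Σln g = 7.1198, Σs·ln g = 35.4476).
Solving (det = 59.0000): k = 0.35175, ln C = 0.28503.

k = 0.35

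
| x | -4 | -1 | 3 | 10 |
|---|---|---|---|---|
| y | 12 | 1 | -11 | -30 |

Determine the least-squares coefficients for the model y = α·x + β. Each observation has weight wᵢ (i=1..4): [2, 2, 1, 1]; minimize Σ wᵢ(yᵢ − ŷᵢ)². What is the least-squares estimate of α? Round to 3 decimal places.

Sums needed: Σwᵢ·x·x = 143, Σwᵢ·x = 3, Σwᵢ·1 = 6.
And Σwᵢ·x·y = -431, Σwᵢ·y = -15.
So MᵀWM·[α, β]ᵀ = MᵀWy: [[143, 3]; [3, 6]]·[α, β]ᵀ = [-431, -15]ᵀ.
Δ = 143·6 − 3² = 849.
α = ((-431)·6 − 3·(-15))/849 = -847/283; β = (143·(-15) − 3·(-431))/849 = -284/283.

α = -2.993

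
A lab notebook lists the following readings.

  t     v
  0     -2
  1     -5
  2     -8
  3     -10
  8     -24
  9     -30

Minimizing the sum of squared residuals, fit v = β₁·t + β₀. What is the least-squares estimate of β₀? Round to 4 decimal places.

β₀ = -1.7929

The normal system MᵀM·[β₁, β₀]ᵀ = Mᵀv is [[159, 23]; [23, 6]]·[β₁, β₀]ᵀ = [-513, -79]ᵀ.
det = 159·6 − 23² = 425.
β₁ = ((-513)·6 − 23·(-79))/425 = -1261/425; β₀ = (159·(-79) − 23·(-513))/425 = -762/425.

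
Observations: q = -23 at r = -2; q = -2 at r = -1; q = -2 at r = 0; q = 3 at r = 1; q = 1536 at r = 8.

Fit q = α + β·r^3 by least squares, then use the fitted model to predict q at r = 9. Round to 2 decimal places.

Entries of MᵀM: Σ1 = 5, Σr^3 = 504, Σr^3·r^3 = 262210.
And Σq = 1512, Σr^3·q = 786621.
MᵀM·[α, β]ᵀ = Mᵀq becomes [[5, 504]; [504, 262210]]·[α, β]ᵀ = [1512, 786621]ᵀ.
Eliminating β: 262210·(row 1) − 504·(row 2) gives 1057034·α = 262210·1512 − 504·786621 = 4536, so α = 2268/528517.
Then β = (786621 − 504·(2268/528517))/262210 = 3171057/1057034.
At r = 9: q̂ = (2268/528517)·(1) + (3171057/1057034)·(729) = 2311705089/1057034.

q̂ = 2186.97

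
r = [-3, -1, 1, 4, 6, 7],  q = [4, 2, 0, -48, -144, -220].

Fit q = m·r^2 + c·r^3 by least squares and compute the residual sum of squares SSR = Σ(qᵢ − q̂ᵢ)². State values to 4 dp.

MᵀM·[m, c]ᵀ = Mᵀq reads: 4036·m + 25364·c = -16694;  25364·m + 169132·c = -109746.
Δ = 4036·169132 − 25364² = 39284256.
m = ((-16694)·169132 − 25364·(-109746))/39284256 = -1246627/1227633; c = (4036·(-109746) − 25364·(-16694))/39284256 = -1219265/2455266.
Residuals: -219935/818422, 2061507/818422, 3712519/2455266, 36128/1227633, -73320/409211, 218821/2455266; SSR = 10734697/1227633.

SSR = 8.7442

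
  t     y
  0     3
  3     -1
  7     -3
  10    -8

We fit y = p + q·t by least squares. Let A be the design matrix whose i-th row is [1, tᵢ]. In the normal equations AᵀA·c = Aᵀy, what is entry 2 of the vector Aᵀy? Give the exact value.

-104

Entry 2 ↔ basis t, so (Aᵀy)_{2} = Σᵢ (t)·yᵢ = (0)·(3) + (3)·(-1) + (7)·(-3) + (10)·(-8) = -104.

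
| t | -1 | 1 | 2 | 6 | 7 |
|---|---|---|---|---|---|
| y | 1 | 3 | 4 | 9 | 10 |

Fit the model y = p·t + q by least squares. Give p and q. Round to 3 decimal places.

From the data, Σt·t = 91, Σt = 15, Σ1 = 5.
And Σt·y = 134, Σy = 27.
Determinant 91·5 − 15² = 230.
p = (134·5 − 15·27)/230 = 53/46; q = (91·27 − 15·134)/230 = 447/230.

p = 1.152, q = 1.943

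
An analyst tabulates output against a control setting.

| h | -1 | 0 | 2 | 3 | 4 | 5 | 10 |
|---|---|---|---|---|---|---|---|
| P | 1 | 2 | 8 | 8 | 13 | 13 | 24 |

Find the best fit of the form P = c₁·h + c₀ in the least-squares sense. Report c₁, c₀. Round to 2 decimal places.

Normal-equation sums: Σh·h = 155, Σh = 23, Σ1 = 7.
For AᵀP: Σh·P = 396, ΣP = 69.
Δ = 155·7 − 23² = 556.
c₁ = (396·7 − 23·69)/556 = 1185/556; c₀ = (155·69 − 23·396)/556 = 1587/556.

c₁ = 2.13, c₀ = 2.85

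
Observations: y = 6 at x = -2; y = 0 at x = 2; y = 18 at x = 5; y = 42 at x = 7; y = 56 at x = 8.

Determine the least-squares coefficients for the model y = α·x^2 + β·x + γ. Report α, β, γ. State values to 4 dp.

α = 1.0909, β = -1.5152, γ = -1.3939

With design matrix M, MᵀM = [[7154, 980, 146]; [980, 146, 20]; [146, 20, 5]] and Mᵀy = [6116, 820, 122]ᵀ.
Solving the 3×3 system (Gaussian elimination) gives α = 12/11, β = -50/33, γ = -46/33.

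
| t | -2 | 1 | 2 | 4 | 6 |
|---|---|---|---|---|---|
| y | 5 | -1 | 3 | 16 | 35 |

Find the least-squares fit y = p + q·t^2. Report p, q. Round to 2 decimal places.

Entries of XᵀX: Σ1 = 5, Σt^2 = 61, Σt^2·t^2 = 1585.
And Σy = 58, Σt^2·y = 1547.
Normal equations: [[5, 61]; [61, 1585]]·[p, q]ᵀ = [58, 1547]ᵀ.
Determinant 5·1585 − 61² = 4204.
p = (58·1585 − 61·1547)/4204 = -2437/4204; q = (5·1547 − 61·58)/4204 = 4197/4204.

p = -0.58, q = 1.00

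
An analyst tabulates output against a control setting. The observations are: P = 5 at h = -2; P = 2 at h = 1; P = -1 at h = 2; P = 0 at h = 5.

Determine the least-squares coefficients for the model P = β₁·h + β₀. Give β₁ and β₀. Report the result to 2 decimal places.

Setting ∂/∂β₁ … = 0 gives: 34·β₁ + 6·β₀ = -10;  6·β₁ + 4·β₀ = 6.
(Σh·h = 34, Σh = 6, Σ1 = 4, Σh·P = -10, ΣP = 6.)
Determinant 34·4 − 6² = 100.
β₁ = ((-10)·4 − 6·6)/100 = -19/25; β₀ = (34·6 − 6·(-10))/100 = 66/25.

β₁ = -0.76, β₀ = 2.64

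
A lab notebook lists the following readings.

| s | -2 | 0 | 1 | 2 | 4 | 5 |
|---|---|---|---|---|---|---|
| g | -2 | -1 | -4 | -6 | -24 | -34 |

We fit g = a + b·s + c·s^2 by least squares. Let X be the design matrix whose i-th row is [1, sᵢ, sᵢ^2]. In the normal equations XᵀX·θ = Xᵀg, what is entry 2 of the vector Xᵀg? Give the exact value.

-278

Entry 2 ↔ basis s, so (Xᵀg)_{2} = Σᵢ (s)·gᵢ = (-2)·(-2) + (0)·(-1) + (1)·(-4) + (2)·(-6) + (4)·(-24) + (5)·(-34) = -278.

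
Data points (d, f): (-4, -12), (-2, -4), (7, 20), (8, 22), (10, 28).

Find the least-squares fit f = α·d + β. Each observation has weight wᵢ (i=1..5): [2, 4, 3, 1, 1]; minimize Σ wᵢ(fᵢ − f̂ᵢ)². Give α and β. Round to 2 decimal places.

Setting ∂/∂α … = 0 gives: 359·α + 23·β = 1004;  23·α + 11·β = 70.
(Σwᵢ·d·d = 359, Σwᵢ·d = 23, Σwᵢ·1 = 11, Σwᵢ·d·f = 1004, Σwᵢ·f = 70.)
Eliminating β: 11·(row 1) − 23·(row 2) gives 3420·α = 11·1004 − 23·70 = 9434, so α = 4717/1710.
Then β = (70 − 23·(4717/1710))/11 = 1019/1710.

α = 2.76, β = 0.60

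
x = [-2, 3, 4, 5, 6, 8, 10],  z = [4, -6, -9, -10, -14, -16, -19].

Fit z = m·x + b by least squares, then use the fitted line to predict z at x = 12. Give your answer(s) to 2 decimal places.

ẑ = -23.99

Sums needed: Σx·x = 254, Σx = 34, Σ1 = 7.
Right-hand side: Σx·z = -514, Σz = -70.
Eliminating b: 7·(row 1) − 34·(row 2) gives 622·m = 7·(-514) − 34·(-70) = -1218, so m = -609/311.
Then b = ((-70) − 34·(-609/311))/7 = -152/311.
At x = 12: ẑ = (-609/311)·(12) + (-152/311)·(1) = -7460/311.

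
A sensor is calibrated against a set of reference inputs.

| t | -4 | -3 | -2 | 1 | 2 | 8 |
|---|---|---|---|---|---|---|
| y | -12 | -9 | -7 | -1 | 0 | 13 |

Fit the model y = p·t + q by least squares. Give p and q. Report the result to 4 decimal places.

The normal system AᵀA·[p, q]ᵀ = Aᵀy is [[98, 2]; [2, 6]]·[p, q]ᵀ = [192, -16]ᵀ.
Δ = 98·6 − 2² = 584.
p = (192·6 − 2·(-16))/584 = 148/73; q = (98·(-16) − 2·192)/584 = -244/73.

p = 2.0274, q = -3.3425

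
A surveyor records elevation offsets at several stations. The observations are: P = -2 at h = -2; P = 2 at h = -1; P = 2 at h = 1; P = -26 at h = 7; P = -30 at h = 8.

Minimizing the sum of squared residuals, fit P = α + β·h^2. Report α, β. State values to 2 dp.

Sums needed: Σ1 = 5, Σh^2 = 119, Σh^2·h^2 = 6515.
And ΣP = -54, Σh^2·P = -3198.
Normal equations: [[5, 119]; [119, 6515]]·[α, β]ᵀ = [-54, -3198]ᵀ.
det = 5·6515 − 119² = 18414.
α = ((-54)·6515 − 119·(-3198))/18414 = 4792/3069; β = (5·(-3198) − 119·(-54))/18414 = -1594/3069.

α = 1.56, β = -0.52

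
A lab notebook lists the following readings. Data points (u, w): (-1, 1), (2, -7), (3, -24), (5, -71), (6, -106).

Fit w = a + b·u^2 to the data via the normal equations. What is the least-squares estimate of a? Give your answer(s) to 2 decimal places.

a = 4.39

From the data, Σ1 = 5, Σu^2 = 75, Σu^2·u^2 = 2019.
Right-hand side: Σw = -207, Σu^2·w = -5834.
Normal equations: [[5, 75]; [75, 2019]]·[a, b]ᵀ = [-207, -5834]ᵀ.
Determinant 5·2019 − 75² = 4470.
a = ((-207)·2019 − 75·(-5834))/4470 = 6539/1490; b = (5·(-5834) − 75·(-207))/4470 = -2729/894.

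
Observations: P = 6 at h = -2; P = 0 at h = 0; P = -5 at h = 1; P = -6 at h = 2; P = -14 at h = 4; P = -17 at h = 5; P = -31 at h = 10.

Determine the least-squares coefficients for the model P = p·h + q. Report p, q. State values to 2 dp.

Sums needed: Σh·h = 150, Σh = 20, Σ1 = 7.
Right-hand side: Σh·P = -480, ΣP = -67.
MᵀM·[p, q]ᵀ = MᵀP becomes [[150, 20]; [20, 7]]·[p, q]ᵀ = [-480, -67]ᵀ.
Eliminating q: 7·(row 1) − 20·(row 2) gives 650·p = 7·(-480) − 20·(-67) = -2020, so p = -202/65.
Then q = ((-67) − 20·(-202/65))/7 = -9/13.

p = -3.11, q = -0.69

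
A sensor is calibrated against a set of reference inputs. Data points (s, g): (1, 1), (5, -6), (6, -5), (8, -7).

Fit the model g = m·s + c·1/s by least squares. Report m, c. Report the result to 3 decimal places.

Compute the Gram sums: Σs·s = 126, Σs·1/s = 4, Σ1/s·1/s = 15601/14400.
For Xᵀg: Σs·g = -115, Σ1/s·g = -229/120.
Eliminating c: (15601/14400)·(row 1) − 4·(row 2) gives (96407/800)·m = (15601/14400)·(-115) − 4·(-229/120) = -336839/2880, so m = -1684195/1735326.
Then c = ((-229/120) − 4·(-1684195/1735326))/(15601/14400) = 175640/96407.

m = -0.971, c = 1.822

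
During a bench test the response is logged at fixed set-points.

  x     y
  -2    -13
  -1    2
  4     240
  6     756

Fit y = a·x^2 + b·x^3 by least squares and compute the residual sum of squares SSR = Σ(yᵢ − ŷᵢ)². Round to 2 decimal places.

Forming AᵀA = [[1569, 8767]; [8767, 50817]] and Aᵀy = [31006, 178758]ᵀ gives AᵀA·[a, b]ᵀ = Aᵀy.
Determinant 1569·50817 − 8767² = 2871584.
a = (31006·50817 − 8767·178758)/2871584 = 2115129/717896; b = (1569·178758 − 8767·31006)/2871584 = 2160425/717896.
Residuals: -127441/179474, 9744/4723, 23222/89737, -16767/179474; SSR = 867985/179474.

SSR = 4.84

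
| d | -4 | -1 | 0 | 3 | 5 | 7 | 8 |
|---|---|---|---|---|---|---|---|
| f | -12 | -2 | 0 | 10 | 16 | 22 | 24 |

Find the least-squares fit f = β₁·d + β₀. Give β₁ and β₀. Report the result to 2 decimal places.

β₁ = 3.03, β₀ = 0.49

The normal equations are: 164·β₁ + 18·β₀ = 506;  18·β₁ + 7·β₀ = 58.
(Σd·d = 164, Σd = 18, Σ1 = 7, Σd·f = 506, Σf = 58.)
Eliminating β₀: 7·(row 1) − 18·(row 2) gives 824·β₁ = 7·506 − 18·58 = 2498, so β₁ = 1249/412.
Then β₀ = (58 − 18·(1249/412))/7 = 101/206.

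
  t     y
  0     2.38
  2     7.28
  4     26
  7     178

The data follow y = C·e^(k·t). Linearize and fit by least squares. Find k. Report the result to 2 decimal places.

Linearized form: ln y = k·t + ln C. From the 4 transformed points,
Σt = 13.0000, Σ(t)² = 69.0000, Σln y = 11.2921, Σt·ln y = 53.2751.
Equations: 69.0000·k + 13.0000·ln C = 53.2751;  13.0000·k + 4·ln C = 11.2921.
Δ = 69.0000·4 − (13.0000)² = 107.0000; k = (53.2751·4 − 13.0000·11.2921)/107.0000 = 0.61965, ln C = (69.0000·11.2921 − 13.0000·53.2751)/107.0000 = 0.80915.

k = 0.62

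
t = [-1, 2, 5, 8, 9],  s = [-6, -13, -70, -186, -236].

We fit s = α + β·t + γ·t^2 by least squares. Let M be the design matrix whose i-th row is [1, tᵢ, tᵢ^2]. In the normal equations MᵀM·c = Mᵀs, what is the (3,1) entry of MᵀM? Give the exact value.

175

Row 3 ↔ basis t^2, column 1 ↔ basis 1, so (MᵀM)_{3,1} = Σᵢ t^2 = (1)·(1) + (4)·(1) + (25)·(1) + (64)·(1) + (81)·(1) = 175.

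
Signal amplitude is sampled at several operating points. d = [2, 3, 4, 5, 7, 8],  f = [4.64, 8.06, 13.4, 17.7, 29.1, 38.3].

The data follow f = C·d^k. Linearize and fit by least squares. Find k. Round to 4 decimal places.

k = 1.5092

Linearized form: ln f = k·ln d + ln C. From the 6 transformed points,
Σln d = 8.8128, Σ(ln d)² = 14.3101, Σln f = 16.1066, Σln d·ln f = 25.7188.
Normal system: [[14.3101, 8.8128]; [8.8128, 6]]·[k, ln C]ᵀ = [25.7188, 16.1066]ᵀ.
Δ = 14.3101·6 − (8.8128)² = 8.1947; k = (25.7188·6 − 8.8128·16.1066)/8.1947 = 1.50918, ln C = (14.3101·16.1066 − 8.8128·25.7188)/8.1947 = 0.46774.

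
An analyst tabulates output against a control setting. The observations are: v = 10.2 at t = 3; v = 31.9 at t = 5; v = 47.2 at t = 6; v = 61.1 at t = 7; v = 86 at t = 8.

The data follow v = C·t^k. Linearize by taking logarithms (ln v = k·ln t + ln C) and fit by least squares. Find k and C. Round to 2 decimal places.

k = 2.15, C = 0.97

With ln vᵢ as the transformed response and ln tᵢ as the regressor:
Σln t = 8.5252, Σ(ln t)² = 15.1183, Σln v = 18.2062, Σln t·ln v = 32.2955.
Equations: 15.1183·k + 8.5252·ln C = 32.2955;  8.5252·k + 5·ln C = 18.2062.
Slope k = (n·Σln t·ln v − Σln t·Σln v)/(n·Σ(ln t)² − (Σln t)²) = (5·32.2955 − 8.5252·18.2062)/2.9130 = 2.15117; ln C = (Σln v − k·Σln t)/n = -0.02657, so C = exp(-0.02657) = 0.97378.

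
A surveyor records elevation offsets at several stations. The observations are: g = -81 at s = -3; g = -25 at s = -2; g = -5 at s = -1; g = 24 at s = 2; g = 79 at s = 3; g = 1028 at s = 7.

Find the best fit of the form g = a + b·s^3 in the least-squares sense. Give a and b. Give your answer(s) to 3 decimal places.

a = -0.974, b = 3.000

Normal-equation sums: Σ1 = 6, Σs^3 = 342, Σs^3·s^3 = 119236.
And Σg = 1020, Σs^3·g = 357321.
Eliminating b: 119236·(row 1) − 342·(row 2) gives 598452·a = 119236·1020 − 342·357321 = -583062, so a = -97177/99742.
Then b = (357321 − 342·(-97177/99742))/119236 = 299181/99742.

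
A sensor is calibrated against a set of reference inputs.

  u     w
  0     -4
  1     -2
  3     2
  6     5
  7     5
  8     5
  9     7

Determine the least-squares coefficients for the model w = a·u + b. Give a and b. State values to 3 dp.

a = 1.130, b = -2.916

The normal system MᵀM·[a, b]ᵀ = Mᵀw is [[240, 34]; [34, 7]]·[a, b]ᵀ = [172, 18]ᵀ.
Eliminating b: 7·(row 1) − 34·(row 2) gives 524·a = 7·172 − 34·18 = 592, so a = 148/131.
Then b = (18 − 34·(148/131))/7 = -382/131.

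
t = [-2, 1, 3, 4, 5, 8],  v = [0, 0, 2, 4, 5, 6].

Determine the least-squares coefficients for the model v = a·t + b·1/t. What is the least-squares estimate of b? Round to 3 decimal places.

From the data, Σt·t = 119, Σt·1/t = 6, Σ1/t·1/t = 21301/14400.
And Σt·v = 95, Σ1/t·v = 41/12.
So AᵀA·[a, b]ᵀ = Aᵀv: [[119, 6]; [6, 21301/14400]]·[a, b]ᵀ = [95, 41/12]ᵀ.
Eliminating b: (21301/14400)·(row 1) − 6·(row 2) gives (2016419/14400)·a = (21301/14400)·95 − 6·(41/12) = 345679/2880, so a = 1728395/2016419.
Then b = ((41/12) − 6·(1728395/2016419))/(21301/14400) = -2353200/2016419.

b = -1.167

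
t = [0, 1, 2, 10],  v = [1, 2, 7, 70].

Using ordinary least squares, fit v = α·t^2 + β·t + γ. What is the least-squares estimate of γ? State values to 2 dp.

Sums needed: Σt^2·t^2 = 10017, Σt^2·t = 1009, Σt^2 = 105, Σt·t = 105, Σt = 13, Σ1 = 4.
For Aᵀv: Σt^2·v = 7030, Σt·v = 716, Σv = 80.
Normal equations: [[10017, 1009, 105]; [1009, 105, 13]; [105, 13, 4]]·[α, β, γ]ᵀ = [7030, 716, 80]ᵀ.
Inverting the 3×3 Gram matrix, [α, β, γ]ᵀ = [9727/19444, 37789/19444, 2683/4861]ᵀ.

γ = 0.55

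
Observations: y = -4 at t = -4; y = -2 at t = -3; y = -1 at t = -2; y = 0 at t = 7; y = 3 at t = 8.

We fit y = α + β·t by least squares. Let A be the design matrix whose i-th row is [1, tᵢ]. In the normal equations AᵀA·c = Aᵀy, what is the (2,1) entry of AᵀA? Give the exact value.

Row 2 ↔ basis t, column 1 ↔ basis 1, so (AᵀA)_{2,1} = Σᵢ t = (-4)·(1) + (-3)·(1) + (-2)·(1) + (7)·(1) + (8)·(1) = 6.

6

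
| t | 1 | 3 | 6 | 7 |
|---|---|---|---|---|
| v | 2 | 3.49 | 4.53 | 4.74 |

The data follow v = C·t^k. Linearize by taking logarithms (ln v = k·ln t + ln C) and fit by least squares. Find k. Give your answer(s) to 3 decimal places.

Linearized form: ln v = k·ln t + ln C. From the 4 transformed points,
Σln t = 4.8363, Σ(ln t)² = 8.2039, Σln v = 5.0098, Σln t·ln v = 7.1079.
Normal system: [[8.2039, 4.8363]; [4.8363, 4]]·[k, ln C]ᵀ = [7.1079, 5.0098]ᵀ.
Slope k = (n·Σln t·ln v − Σln t·Σln v)/(n·Σ(ln t)² − (Σln t)²) = (4·7.1079 − 4.8363·5.0098)/9.4260 = 0.44587; ln C = (Σln v − k·Σln t)/n = 0.71336.

k = 0.446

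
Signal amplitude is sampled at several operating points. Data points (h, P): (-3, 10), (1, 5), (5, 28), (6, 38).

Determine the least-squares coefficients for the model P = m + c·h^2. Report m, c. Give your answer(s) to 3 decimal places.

m = 2.918, c = 0.976

The normal system MᵀM·[m, c]ᵀ = MᵀP is [[4, 71]; [71, 2003]]·[m, c]ᵀ = [81, 2163]ᵀ.
Eliminating c: 2003·(row 1) − 71·(row 2) gives 2971·m = 2003·81 − 71·2163 = 8670, so m = 8670/2971.
Then c = (2163 − 71·(8670/2971))/2003 = 2901/2971.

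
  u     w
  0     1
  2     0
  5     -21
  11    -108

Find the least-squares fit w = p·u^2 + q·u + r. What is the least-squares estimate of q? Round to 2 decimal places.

With design matrix A, AᵀA = [[15282, 1464, 150]; [1464, 150, 18]; [150, 18, 4]] and Aᵀw = [-13593, -1293, -128]ᵀ.
Row-reducing yields p = -1139/1217, q = 378/1217, r = 4135/2434.

q = 0.31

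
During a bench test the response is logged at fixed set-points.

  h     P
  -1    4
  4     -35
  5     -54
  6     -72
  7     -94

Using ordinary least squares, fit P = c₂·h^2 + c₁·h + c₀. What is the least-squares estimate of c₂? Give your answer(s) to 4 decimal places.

c₂ = -1.4235

With design matrix X, XᵀX = [[4579, 747, 127]; [747, 127, 21]; [127, 21, 5]] and XᵀP = [-9104, -1504, -251]ᵀ.
Row-reducing yields c₂ = -24481/17198, c₁ = -64601/17198, c₀ = 14901/8599.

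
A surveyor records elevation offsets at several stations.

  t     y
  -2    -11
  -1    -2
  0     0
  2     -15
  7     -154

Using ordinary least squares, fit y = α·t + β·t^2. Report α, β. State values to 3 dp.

α = -0.887, β = -3.019

Sums needed: Σt·t = 58, Σt·t^2 = 342, Σt^2·t^2 = 2434.
Right-hand side: Σt·y = -1084, Σt^2·y = -7652.
MᵀM·[α, β]ᵀ = Mᵀy becomes [[58, 342]; [342, 2434]]·[α, β]ᵀ = [-1084, -7652]ᵀ.
Determinant 58·2434 − 342² = 24208.
α = ((-1084)·2434 − 342·(-7652))/24208 = -1342/1513; β = (58·(-7652) − 342·(-1084))/24208 = -4568/1513.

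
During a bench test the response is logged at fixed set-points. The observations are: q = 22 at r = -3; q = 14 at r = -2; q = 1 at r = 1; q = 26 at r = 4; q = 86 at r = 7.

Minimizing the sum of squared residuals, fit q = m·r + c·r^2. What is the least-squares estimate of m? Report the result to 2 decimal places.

m = -1.70

The normal system AᵀA·[m, c]ᵀ = Aᵀq is [[79, 373]; [373, 2755]]·[m, c]ᵀ = [613, 4885]ᵀ.
Eliminating c: 2755·(row 1) − 373·(row 2) gives 78516·m = 2755·613 − 373·4885 = -133290, so m = -7405/4362.
Then c = (4885 − 373·(-7405/4362))/2755 = 8737/4362.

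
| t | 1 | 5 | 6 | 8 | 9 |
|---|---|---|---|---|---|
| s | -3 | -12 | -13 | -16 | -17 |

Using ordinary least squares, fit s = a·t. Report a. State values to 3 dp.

Entries of XᵀX: Σt·t = 207.
For Xᵀs: Σt·s = -422.
XᵀX·[a]ᵀ = Xᵀs becomes [[207]]·[a]ᵀ = [-422]ᵀ.
a = (-422)/207 = -2.03865.

a = -2.039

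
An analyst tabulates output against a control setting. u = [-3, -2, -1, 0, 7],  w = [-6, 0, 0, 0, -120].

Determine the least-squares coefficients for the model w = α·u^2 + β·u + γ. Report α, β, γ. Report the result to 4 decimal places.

Forming AᵀA = [[2499, 307, 63]; [307, 63, 1]; [63, 1, 5]] and Aᵀw = [-5934, -822, -126]ᵀ gives AᵀA·[α, β, γ]ᵀ = Aᵀw.
Row-reducing yields α = -3690/1963, β = -7608/1963, γ = -1452/1963.

α = -1.8798, β = -3.8757, γ = -0.7397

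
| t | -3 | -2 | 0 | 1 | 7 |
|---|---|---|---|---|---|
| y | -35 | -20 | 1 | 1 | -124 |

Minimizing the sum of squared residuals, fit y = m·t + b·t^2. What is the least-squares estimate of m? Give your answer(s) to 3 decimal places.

m = 3.147

Sums needed: Σt·t = 63, Σt·t^2 = 309, Σt^2·t^2 = 2499.
And Σt·y = -722, Σt^2·y = -6470.
So MᵀM·[m, b]ᵀ = Mᵀy: [[63, 309]; [309, 2499]]·[m, b]ᵀ = [-722, -6470]ᵀ.
Eliminating b: 2499·(row 1) − 309·(row 2) gives 61956·m = 2499·(-722) − 309·(-6470) = 194952, so m = 16246/5163.
Then b = ((-6470) − 309·(16246/5163))/2499 = -15376/5163.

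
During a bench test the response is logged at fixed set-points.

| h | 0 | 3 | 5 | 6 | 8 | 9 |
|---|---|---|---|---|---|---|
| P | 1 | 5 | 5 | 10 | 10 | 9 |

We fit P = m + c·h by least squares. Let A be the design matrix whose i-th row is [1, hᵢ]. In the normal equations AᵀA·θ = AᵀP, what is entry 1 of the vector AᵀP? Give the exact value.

Entry 1 ↔ basis 1, so (AᵀP)_{1} = Σᵢ Pᵢ = (1)·(1) + (1)·(5) + (1)·(5) + (1)·(10) + (1)·(10) + (1)·(9) = 40.

40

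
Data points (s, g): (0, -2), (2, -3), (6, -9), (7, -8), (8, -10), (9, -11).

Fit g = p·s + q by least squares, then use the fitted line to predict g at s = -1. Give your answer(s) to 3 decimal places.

ĝ = -0.600

Setting ∂/∂p … = 0 gives: 234·p + 32·q = -295;  32·p + 6·q = -43.
Eliminating q: 6·(row 1) − 32·(row 2) gives 380·p = 6·(-295) − 32·(-43) = -394, so p = -197/190.
Then q = ((-43) − 32·(-197/190))/6 = -311/190.
At s = -1: ĝ = (-197/190)·(-1) + (-311/190)·(1) = -3/5.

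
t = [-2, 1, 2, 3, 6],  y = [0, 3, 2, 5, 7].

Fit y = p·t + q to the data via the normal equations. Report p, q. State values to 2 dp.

p = 0.88, q = 1.64

Sums needed: Σt·t = 54, Σt = 10, Σ1 = 5.
Right-hand side: Σt·y = 64, Σy = 17.
Normal equations: [[54, 10]; [10, 5]]·[p, q]ᵀ = [64, 17]ᵀ.
Eliminating q: 5·(row 1) − 10·(row 2) gives 170·p = 5·64 − 10·17 = 150, so p = 15/17.
Then q = (17 − 10·(15/17))/5 = 139/85.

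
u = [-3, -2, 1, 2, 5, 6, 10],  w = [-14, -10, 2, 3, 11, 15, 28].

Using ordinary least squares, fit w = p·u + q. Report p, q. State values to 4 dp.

Setting ∂/∂p … = 0 gives: 179·p + 19·q = 495;  19·p + 7·q = 35.
(Σu·u = 179, Σu = 19, Σ1 = 7, Σu·w = 495, Σw = 35.)
Eliminating q: 7·(row 1) − 19·(row 2) gives 892·p = 7·495 − 19·35 = 2800, so p = 700/223.
Then q = (35 − 19·(700/223))/7 = -785/223.

p = 3.1390, q = -3.5202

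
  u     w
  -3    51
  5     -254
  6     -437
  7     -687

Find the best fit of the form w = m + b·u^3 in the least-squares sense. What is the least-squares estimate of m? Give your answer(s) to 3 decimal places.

Compute the Gram sums: Σ1 = 4, Σu^3 = 657, Σu^3·u^3 = 180659.
Moment sums: Σw = -1327, Σu^3·w = -363160.
XᵀX·[m, b]ᵀ = Xᵀw becomes [[4, 657]; [657, 180659]]·[m, b]ᵀ = [-1327, -363160]ᵀ.
Determinant 4·180659 − 657² = 290987.
m = ((-1327)·180659 − 657·(-363160))/290987 = -1138373/290987; b = (4·(-363160) − 657·(-1327))/290987 = -580801/290987.

m = -3.912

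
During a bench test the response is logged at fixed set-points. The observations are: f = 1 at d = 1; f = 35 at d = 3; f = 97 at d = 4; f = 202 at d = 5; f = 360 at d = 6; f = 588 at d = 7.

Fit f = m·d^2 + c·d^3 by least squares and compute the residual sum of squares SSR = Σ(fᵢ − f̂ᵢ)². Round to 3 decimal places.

The normal equations are: 4660·m + 28976·c = 48690;  28976·m + 184756·c = 311848.
Determinant 4660·184756 − 28976² = 21354384.
m = (48690·184756 − 28976·311848)/21354384 = -5042251/2669298; c = (4660·311848 − 28976·48690)/21354384 = 2648140/1334649.
Residuals: 2415269/2669298, -1397957/889766, 318001/1334649, 1073157/889766, -254694/444883, -6517/2669298; SSR = 6842042/1334649.

SSR = 5.126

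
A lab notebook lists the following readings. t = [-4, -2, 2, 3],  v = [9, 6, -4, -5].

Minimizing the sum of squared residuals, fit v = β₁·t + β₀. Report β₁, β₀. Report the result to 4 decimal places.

β₁ = -2.1221, β₀ = 0.9695

From the data, Σt·t = 33, Σt = -1, Σ1 = 4.
Right-hand side: Σt·v = -71, Σv = 6.
Δ = 33·4 − (-1)² = 131.
β₁ = ((-71)·4 − (-1)·6)/131 = -278/131; β₀ = (33·6 − (-1)·(-71))/131 = 127/131.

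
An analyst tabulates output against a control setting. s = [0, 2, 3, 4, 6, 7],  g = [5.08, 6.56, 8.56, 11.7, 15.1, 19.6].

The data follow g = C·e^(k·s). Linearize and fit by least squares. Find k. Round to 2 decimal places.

k = 0.20

Linearized form: ln g = k·s + ln C. From the 6 transformed points,
Σs = 22.0000, Σ(s)² = 114.0000, Σln g = 13.8032, Σs·ln g = 57.1585.
Equations: 114.0000·k + 22.0000·ln C = 57.1585;  22.0000·k + 6·ln C = 13.8032.
Δ = 114.0000·6 − (22.0000)² = 200.0000; k = (57.1585·6 − 22.0000·13.8032)/200.0000 = 0.19640, ln C = (114.0000·13.8032 − 22.0000·57.1585)/200.0000 = 1.58040.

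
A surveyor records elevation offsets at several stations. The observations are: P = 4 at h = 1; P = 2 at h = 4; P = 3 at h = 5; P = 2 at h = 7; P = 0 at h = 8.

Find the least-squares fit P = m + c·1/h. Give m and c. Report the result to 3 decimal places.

Entries of MᵀM: Σ1 = 5, Σ1/h = 481/280, Σ1/h·1/h = 89261/78400.
And ΣP = 11, Σ1/h·P = 377/70.
Normal equations: [[5, 481/280]; [481/280, 89261/78400]]·[m, c]ᵀ = [11, 377/70]ᵀ.
Eliminating c: (89261/78400)·(row 1) − (481/280)·(row 2) gives (6717/2450)·m = (89261/78400)·11 − (481/280)·(377/70) = 256523/78400, so m = 256523/214944.
Then c = ((377/70) − (481/280)·(256523/214944))/(89261/78400) = 78715/26868.

m = 1.193, c = 2.930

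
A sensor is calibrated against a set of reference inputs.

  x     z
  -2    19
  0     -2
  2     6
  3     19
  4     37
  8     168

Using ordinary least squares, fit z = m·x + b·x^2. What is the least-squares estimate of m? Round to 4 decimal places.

m = -2.9304

From the data, Σx·x = 97, Σx·x^2 = 603, Σx^2·x^2 = 4465.
For Mᵀz: Σx·z = 1523, Σx^2·z = 11615.
Normal equations: [[97, 603]; [603, 4465]]·[m, b]ᵀ = [1523, 11615]ᵀ.
Determinant 97·4465 − 603² = 69496.
m = (1523·4465 − 603·11615)/69496 = -101825/34748; b = (97·11615 − 603·1523)/69496 = 104143/34748.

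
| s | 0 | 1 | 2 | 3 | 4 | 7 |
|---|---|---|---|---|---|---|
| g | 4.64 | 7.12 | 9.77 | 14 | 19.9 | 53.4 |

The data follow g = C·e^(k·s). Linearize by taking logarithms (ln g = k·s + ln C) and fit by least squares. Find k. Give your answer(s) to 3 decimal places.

k = 0.346

Linearized form: ln g = k·s + ln C. From the 6 transformed points,
Σs = 17.0000, Σ(s)² = 79.0000, Σln g = 15.3845, Σs·ln g = 54.2463.
Equations: 79.0000·k + 17.0000·ln C = 54.2463;  17.0000·k + 6·ln C = 15.3845.
Slope k = (n·Σs·ln g − Σs·Σln g)/(n·Σ(s)² − (Σs)²) = (6·54.2463 − 17.0000·15.3845)/185.0000 = 0.34563; ln C = (Σln g − k·Σs)/n = 1.58482.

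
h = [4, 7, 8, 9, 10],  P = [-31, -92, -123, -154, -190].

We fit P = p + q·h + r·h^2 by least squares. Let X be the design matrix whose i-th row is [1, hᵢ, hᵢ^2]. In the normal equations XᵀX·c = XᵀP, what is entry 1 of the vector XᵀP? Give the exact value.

Entry 1 ↔ basis 1, so (XᵀP)_{1} = Σᵢ Pᵢ = (1)·(-31) + (1)·(-92) + (1)·(-123) + (1)·(-154) + (1)·(-190) = -590.

-590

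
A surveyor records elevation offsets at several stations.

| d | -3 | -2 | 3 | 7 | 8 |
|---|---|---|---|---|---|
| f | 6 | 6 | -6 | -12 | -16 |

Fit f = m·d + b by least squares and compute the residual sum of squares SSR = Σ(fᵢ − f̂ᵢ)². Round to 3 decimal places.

SSR = 4.798

Compute the Gram sums: Σd·d = 135, Σd = 13, Σ1 = 5.
And Σd·f = -260, Σf = -22.
Normal equations: [[135, 13]; [13, 5]]·[m, b]ᵀ = [-260, -22]ᵀ.
Eliminating b: 5·(row 1) − 13·(row 2) gives 506·m = 5·(-260) − 13·(-22) = -1014, so m = -507/253.
Then b = ((-22) − 13·(-507/253))/5 = 205/253.
Residuals: -208/253, 13/11, -202/253, 28/23, -197/253; SSR = 1214/253.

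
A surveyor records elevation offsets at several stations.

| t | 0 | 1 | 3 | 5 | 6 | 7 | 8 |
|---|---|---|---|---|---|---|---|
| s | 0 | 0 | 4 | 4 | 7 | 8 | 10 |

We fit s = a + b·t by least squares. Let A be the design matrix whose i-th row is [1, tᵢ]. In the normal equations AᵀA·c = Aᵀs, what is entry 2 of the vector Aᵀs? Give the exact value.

Entry 2 ↔ basis t, so (Aᵀs)_{2} = Σᵢ (t)·sᵢ = (0)·(0) + (1)·(0) + (3)·(4) + (5)·(4) + (6)·(7) + (7)·(8) + (8)·(10) = 210.

210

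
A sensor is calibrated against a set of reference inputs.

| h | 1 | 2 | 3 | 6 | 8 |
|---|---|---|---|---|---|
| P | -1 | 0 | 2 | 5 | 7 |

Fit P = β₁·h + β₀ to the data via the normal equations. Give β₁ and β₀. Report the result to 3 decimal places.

Forming AᵀA = [[114, 20]; [20, 5]] and AᵀP = [91, 13]ᵀ gives AᵀA·[β₁, β₀]ᵀ = AᵀP.
Eliminating β₀: 5·(row 1) − 20·(row 2) gives 170·β₁ = 5·91 − 20·13 = 195, so β₁ = 39/34.
Then β₀ = (13 − 20·(39/34))/5 = -169/85.

β₁ = 1.147, β₀ = -1.988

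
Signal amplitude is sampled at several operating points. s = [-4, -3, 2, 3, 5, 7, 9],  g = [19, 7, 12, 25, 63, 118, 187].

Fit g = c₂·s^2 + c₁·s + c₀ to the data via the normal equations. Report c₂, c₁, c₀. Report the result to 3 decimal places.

Sums needed: Σs^2·s^2 = 10021, Σs^2·s = 1141, Σs^2 = 193, Σs·s = 193, Σs = 19, Σ1 = 7.
Moment sums: Σs^2·g = 23144, Σs·g = 2826, Σg = 431.
Normal equations: [[10021, 1141, 193]; [1141, 193, 19]; [193, 19, 7]]·[c₂, c₁, c₀]ᵀ = [23144, 2826, 431]ᵀ.
Solving the 3×3 system (Gaussian elimination) gives c₂ = 14791/7358, c₁ = 972917/331110, c₀ = -302632/165555.

c₂ = 2.010, c₁ = 2.938, c₀ = -1.828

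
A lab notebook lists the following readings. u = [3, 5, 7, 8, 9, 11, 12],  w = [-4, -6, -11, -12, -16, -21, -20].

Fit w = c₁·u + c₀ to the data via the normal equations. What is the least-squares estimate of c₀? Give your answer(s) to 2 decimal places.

MᵀM·[c₁, c₀]ᵀ = Mᵀw reads: 493·c₁ + 55·c₀ = -830;  55·c₁ + 7·c₀ = -90.
(Σu·u = 493, Σu = 55, Σ1 = 7, Σu·w = -830, Σw = -90.)
Determinant 493·7 − 55² = 426.
c₁ = ((-830)·7 − 55·(-90))/426 = -430/213; c₀ = (493·(-90) − 55·(-830))/426 = 640/213.

c₀ = 3.00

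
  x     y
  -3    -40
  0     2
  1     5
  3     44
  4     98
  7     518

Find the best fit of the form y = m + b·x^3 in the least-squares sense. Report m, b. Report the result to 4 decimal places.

m = 2.2201, b = 1.5041

Compute the Gram sums: Σ1 = 6, Σx^3 = 408, Σx^3·x^3 = 123204.
And Σy = 627, Σx^3·y = 186219.
So MᵀM·[m, b]ᵀ = Mᵀy: [[6, 408]; [408, 123204]]·[m, b]ᵀ = [627, 186219]ᵀ.
Δ = 6·123204 − 408² = 572760.
m = (627·123204 − 408·186219)/572760 = 35321/15910; b = (6·186219 − 408·627)/572760 = 47861/31820.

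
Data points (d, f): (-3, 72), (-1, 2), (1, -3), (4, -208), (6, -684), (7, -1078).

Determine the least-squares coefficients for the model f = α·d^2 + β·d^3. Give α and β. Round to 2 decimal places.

α = -1.00, β = -3.00

Sums needed: Σd^2·d^2 = 4036, Σd^2·d^3 = 25364, Σd^3·d^3 = 169132.
Moment sums: Σd^2·f = -80127, Σd^3·f = -532759.
So MᵀM·[α, β]ᵀ = Mᵀf: [[4036, 25364]; [25364, 169132]]·[α, β]ᵀ = [-80127, -532759]ᵀ.
Determinant 4036·169132 − 25364² = 39284256.
α = ((-80127)·169132 − 25364·(-532759))/39284256 = -4892561/4910532; β = (4036·(-532759) − 25364·(-80127))/39284256 = -7367131/2455266.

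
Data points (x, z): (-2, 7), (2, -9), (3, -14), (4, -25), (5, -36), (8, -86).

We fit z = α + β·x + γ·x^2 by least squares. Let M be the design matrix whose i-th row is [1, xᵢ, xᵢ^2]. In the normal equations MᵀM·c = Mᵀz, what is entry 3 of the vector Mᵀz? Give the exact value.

Entry 3 ↔ basis x^2, so (Mᵀz)_{3} = Σᵢ (x^2)·zᵢ = (4)·(7) + (4)·(-9) + (9)·(-14) + (16)·(-25) + (25)·(-36) + (64)·(-86) = -6938.

-6938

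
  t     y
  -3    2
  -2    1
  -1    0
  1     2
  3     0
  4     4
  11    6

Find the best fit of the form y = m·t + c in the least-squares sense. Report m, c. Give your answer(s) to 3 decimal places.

With design matrix A, AᵀA = [[161, 13]; [13, 7]] and Aᵀy = [76, 15]ᵀ.
det = 161·7 − 13² = 958.
m = (76·7 − 13·15)/958 = 337/958; c = (161·15 − 13·76)/958 = 1427/958.

m = 0.352, c = 1.490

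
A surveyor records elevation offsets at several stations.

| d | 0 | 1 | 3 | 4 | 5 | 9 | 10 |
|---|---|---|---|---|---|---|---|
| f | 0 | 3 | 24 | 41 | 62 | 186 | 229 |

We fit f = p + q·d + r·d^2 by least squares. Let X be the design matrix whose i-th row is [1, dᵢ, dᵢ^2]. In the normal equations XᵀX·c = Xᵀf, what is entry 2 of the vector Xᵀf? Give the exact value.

Entry 2 ↔ basis d, so (Xᵀf)_{2} = Σᵢ (d)·fᵢ = (0)·(0) + (1)·(3) + (3)·(24) + (4)·(41) + (5)·(62) + (9)·(186) + (10)·(229) = 4513.

4513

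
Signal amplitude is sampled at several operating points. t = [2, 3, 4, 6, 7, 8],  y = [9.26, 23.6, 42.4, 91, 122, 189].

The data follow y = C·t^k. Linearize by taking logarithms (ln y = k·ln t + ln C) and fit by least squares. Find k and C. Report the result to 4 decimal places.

k = 2.0930, C = 2.2494

Taking logs, ln y = k·ln t + ln C, so regress ln y on ln t.
Σln t = 8.9952, Σ(ln t)² = 14.9303, Σln y = 23.6907, Σln t·ln y = 38.5409.
Equations: 14.9303·k + 8.9952·ln C = 38.5409;  8.9952·k + 6·ln C = 23.6907.
Solving (det = 8.6686): k = 2.09298, ln C = 0.81067, so C = exp(0.81067) = 2.24943.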